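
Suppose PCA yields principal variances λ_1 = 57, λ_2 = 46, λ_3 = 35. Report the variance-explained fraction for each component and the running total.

Step 1 — total variance = trace(Sigma) = Σ λ_i = 57 + 46 + 35 = 138.

Step 2 — fraction explained by component i = λ_i / Σ λ:
  PC1: 57/138 = 0.413
  PC2: 46/138 = 0.3333
  PC3: 35/138 = 0.2536

Step 3 — cumulative fraction after k components = (λ_1 + ... + λ_k) / Σ λ:
  k = 1: 57/138 = 0.413
  k = 2: (57 + 46)/138 = 103/138 = 0.7464
  k = 3: (57 + 46 + 35)/138 = 138/138 = 1

Summary (fraction, with percent):

explained: PC1 0.413 (41.3%), PC2 0.3333 (33.33%), PC3 0.2536 (25.36%);  cumulative: 0.413, 0.7464, 1


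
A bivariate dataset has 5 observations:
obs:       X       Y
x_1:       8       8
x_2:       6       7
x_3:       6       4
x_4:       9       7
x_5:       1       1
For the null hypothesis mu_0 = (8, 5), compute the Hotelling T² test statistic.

Step 1 — sample mean vector:
  mean(X) = (8 + 6 + 6 + 9 + 1) / 5 = 30/5 = 6
  mean(Y) = (8 + 7 + 4 + 7 + 1) / 5 = 27/5 = 5.4
  x̄ = (6, 5.4),  deviation x̄ - mu_0 = (6, 5.4) - (8, 5) = (-2, 0.4).

Step 2 — sample covariance matrix, S[i,j] = (1/(n-1)) · Σ_k (x_{k,i} - mean_i) · (x_{k,j} - mean_j), divisor n-1 = 4:
  S[X,X] = ((2)·(2) + (0)·(0) + (0)·(0) + (3)·(3) + (-5)·(-5)) / 4 = 38/4 = 9.5
  S[X,Y] = ((2)·(2.6) + (0)·(1.6) + (0)·(-1.4) + (3)·(1.6) + (-5)·(-4.4)) / 4 = 32/4 = 8
  S[Y,Y] = ((2.6)·(2.6) + (1.6)·(1.6) + (-1.4)·(-1.4) + (1.6)·(1.6) + (-4.4)·(-4.4)) / 4 = 33.2/4 = 8.3
  S = [[9.5, 8],
 [8, 8.3]].

Step 3 — invert S. det(S) = 9.5·8.3 - (8)² = 14.85.
  S^{-1} = (1/det) · [[d, -b], [-b, a]] = [[0.5589, -0.5387],
 [-0.5387, 0.6397]].

Step 4 — quadratic form (x̄ - mu_0)^T · S^{-1} · (x̄ - mu_0):
  S^{-1} · (x̄ - mu_0) = (-1.3333, 1.3333),
  (x̄ - mu_0)^T · [...] = (-2)·(-1.3333) + (0.4)·(1.3333) = 3.2.

Step 5 — scale by n: T² = 5 · 3.2 = 16.

T² ≈ 16


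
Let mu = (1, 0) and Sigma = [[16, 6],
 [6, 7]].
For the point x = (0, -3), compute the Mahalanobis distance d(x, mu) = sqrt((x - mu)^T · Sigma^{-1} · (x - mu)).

Step 1 — centre the observation: (x - mu) = (-1, -3).

Step 2 — invert Sigma. det(Sigma) = 16·7 - (6)² = 76.
  Sigma^{-1} = (1/det) · [[d, -b], [-b, a]] = [[0.0921, -0.0789],
 [-0.0789, 0.2105]].

Step 3 — form the quadratic (x - mu)^T · Sigma^{-1} · (x - mu):
  Sigma^{-1} · (x - mu) = (0.1447, -0.5526).
  (x - mu)^T · [Sigma^{-1} · (x - mu)] = (-1)·(0.1447) + (-3)·(-0.5526) = 1.5132.

Step 4 — take square root: d = √(1.5132) ≈ 1.2301.

d(x, mu) = √(1.5132) ≈ 1.2301


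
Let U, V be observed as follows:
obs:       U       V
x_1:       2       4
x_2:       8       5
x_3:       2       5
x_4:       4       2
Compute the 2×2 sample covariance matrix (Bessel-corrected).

Step 1 — column means:
  mean(U) = (2 + 8 + 2 + 4) / 4 = 16/4 = 4
  mean(V) = (4 + 5 + 5 + 2) / 4 = 16/4 = 4

Step 2 — sample covariance S[i,j] = (1/(n-1)) · Σ_k (x_{k,i} - mean_i) · (x_{k,j} - mean_j), with n-1 = 3.
  S[U,U] = ((-2)·(-2) + (4)·(4) + (-2)·(-2) + (0)·(0)) / 3 = 24/3 = 8
  S[U,V] = ((-2)·(0) + (4)·(1) + (-2)·(1) + (0)·(-2)) / 3 = 2/3 = 0.6667
  S[V,V] = ((0)·(0) + (1)·(1) + (1)·(1) + (-2)·(-2)) / 3 = 6/3 = 2

S is symmetric (S[j,i] = S[i,j]). Assembling:

S = [[8, 0.6667],
 [0.6667, 2]]


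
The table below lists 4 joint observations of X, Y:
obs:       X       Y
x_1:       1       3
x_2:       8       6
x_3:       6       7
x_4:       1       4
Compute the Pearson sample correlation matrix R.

Step 1 — column means:
  mean(X) = (1 + 8 + 6 + 1) / 4 = 16/4 = 4
  mean(Y) = (3 + 6 + 7 + 4) / 4 = 20/4 = 5

Step 2 — sample variances and covariances s[i,j] = (1/(n-1)) · Σ_k (x_{k,i} - mean_i) · (x_{k,j} - mean_j), with n-1 = 3:
  s[X,X] = ((-3)·(-3) + (4)·(4) + (2)·(2) + (-3)·(-3)) / 3 = 38/3 = 12.6667
  s[X,Y] = ((-3)·(-2) + (4)·(1) + (2)·(2) + (-3)·(-1)) / 3 = 17/3 = 5.6667
  s[Y,Y] = ((-2)·(-2) + (1)·(1) + (2)·(2) + (-1)·(-1)) / 3 = 10/3 = 3.3333
  Sample standard deviations s_i = √(s[i,i]):
  s(X) = √(12.6667) = 3.559
  s(Y) = √(3.3333) = 1.8257

Step 3 — r_{ij} = s_{ij} / (s_i · s_j):
  r[X,X] = 1 (diagonal).
  r[X,Y] = 5.6667 / (3.559 · 1.8257) = 5.6667 / 6.4979 = 0.8721
  r[Y,Y] = 1 (diagonal).

R is symmetric with unit diagonal. Assembling:

R = [[1, 0.8721],
 [0.8721, 1]]


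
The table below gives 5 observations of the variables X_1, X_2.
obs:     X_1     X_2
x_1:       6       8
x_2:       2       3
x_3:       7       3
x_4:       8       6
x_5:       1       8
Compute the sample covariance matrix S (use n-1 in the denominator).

Step 1 — column means:
  mean(X_1) = (6 + 2 + 7 + 8 + 1) / 5 = 24/5 = 4.8
  mean(X_2) = (8 + 3 + 3 + 6 + 8) / 5 = 28/5 = 5.6

Step 2 — sample covariance S[i,j] = (1/(n-1)) · Σ_k (x_{k,i} - mean_i) · (x_{k,j} - mean_j), with n-1 = 4.
  S[X_1,X_1] = ((1.2)·(1.2) + (-2.8)·(-2.8) + (2.2)·(2.2) + (3.2)·(3.2) + (-3.8)·(-3.8)) / 4 = 38.8/4 = 9.7
  S[X_1,X_2] = ((1.2)·(2.4) + (-2.8)·(-2.6) + (2.2)·(-2.6) + (3.2)·(0.4) + (-3.8)·(2.4)) / 4 = -3.4/4 = -0.85
  S[X_2,X_2] = ((2.4)·(2.4) + (-2.6)·(-2.6) + (-2.6)·(-2.6) + (0.4)·(0.4) + (2.4)·(2.4)) / 4 = 25.2/4 = 6.3

S is symmetric (S[j,i] = S[i,j]). Assembling:

S = [[9.7, -0.85],
 [-0.85, 6.3]]


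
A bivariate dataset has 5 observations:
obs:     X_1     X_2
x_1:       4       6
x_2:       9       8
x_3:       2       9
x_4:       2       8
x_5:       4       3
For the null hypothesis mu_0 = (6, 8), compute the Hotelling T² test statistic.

Step 1 — sample mean vector:
  mean(X_1) = (4 + 9 + 2 + 2 + 4) / 5 = 21/5 = 4.2
  mean(X_2) = (6 + 8 + 9 + 8 + 3) / 5 = 34/5 = 6.8
  x̄ = (4.2, 6.8),  deviation x̄ - mu_0 = (4.2, 6.8) - (6, 8) = (-1.8, -1.2).

Step 2 — sample covariance matrix, S[i,j] = (1/(n-1)) · Σ_k (x_{k,i} - mean_i) · (x_{k,j} - mean_j), divisor n-1 = 4:
  S[X_1,X_1] = ((-0.2)·(-0.2) + (4.8)·(4.8) + (-2.2)·(-2.2) + (-2.2)·(-2.2) + (-0.2)·(-0.2)) / 4 = 32.8/4 = 8.2
  S[X_1,X_2] = ((-0.2)·(-0.8) + (4.8)·(1.2) + (-2.2)·(2.2) + (-2.2)·(1.2) + (-0.2)·(-3.8)) / 4 = -0.8/4 = -0.2
  S[X_2,X_2] = ((-0.8)·(-0.8) + (1.2)·(1.2) + (2.2)·(2.2) + (1.2)·(1.2) + (-3.8)·(-3.8)) / 4 = 22.8/4 = 5.7
  S = [[8.2, -0.2],
 [-0.2, 5.7]].

Step 3 — invert S. det(S) = 8.2·5.7 - (-0.2)² = 46.7.
  S^{-1} = (1/det) · [[d, -b], [-b, a]] = [[0.1221, 0.0043],
 [0.0043, 0.1756]].

Step 4 — quadratic form (x̄ - mu_0)^T · S^{-1} · (x̄ - mu_0):
  S^{-1} · (x̄ - mu_0) = (-0.2248, -0.2184),
  (x̄ - mu_0)^T · [...] = (-1.8)·(-0.2248) + (-1.2)·(-0.2184) = 0.6668.

Step 5 — scale by n: T² = 5 · 0.6668 = 3.334.

T² ≈ 3.334


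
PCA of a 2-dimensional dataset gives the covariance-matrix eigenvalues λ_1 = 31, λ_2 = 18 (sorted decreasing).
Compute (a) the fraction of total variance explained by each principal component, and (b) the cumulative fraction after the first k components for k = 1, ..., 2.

Step 1 — total variance = trace(Sigma) = Σ λ_i = 31 + 18 = 49.

Step 2 — fraction explained by component i = λ_i / Σ λ:
  PC1: 31/49 = 0.6327
  PC2: 18/49 = 0.3673

Step 3 — cumulative fraction after k components = (λ_1 + ... + λ_k) / Σ λ:
  k = 1: 31/49 = 0.6327
  k = 2: (31 + 18)/49 = 49/49 = 1

Summary (fraction, with percent):

explained: PC1 0.6327 (63.27%), PC2 0.3673 (36.73%);  cumulative: 0.6327, 1


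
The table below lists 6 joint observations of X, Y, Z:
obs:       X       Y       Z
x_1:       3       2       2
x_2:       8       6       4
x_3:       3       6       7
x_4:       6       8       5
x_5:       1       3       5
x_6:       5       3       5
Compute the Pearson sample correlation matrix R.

Step 1 — column means:
  mean(X) = (3 + 8 + 3 + 6 + 1 + 5) / 6 = 26/6 = 4.3333
  mean(Y) = (2 + 6 + 6 + 8 + 3 + 3) / 6 = 28/6 = 4.6667
  mean(Z) = (2 + 4 + 7 + 5 + 5 + 5) / 6 = 28/6 = 4.6667

Step 2 — sample variances and covariances s[i,j] = (1/(n-1)) · Σ_k (x_{k,i} - mean_i) · (x_{k,j} - mean_j), with n-1 = 5:
  s[X,X] = ((-1.3333)·(-1.3333) + (3.6667)·(3.6667) + (-1.3333)·(-1.3333) + (1.6667)·(1.6667) + (-3.3333)·(-3.3333) + (0.6667)·(0.6667)) / 5 = 31.3333/5 = 6.2667
  s[X,Y] = ((-1.3333)·(-2.6667) + (3.6667)·(1.3333) + (-1.3333)·(1.3333) + (1.6667)·(3.3333) + (-3.3333)·(-1.6667) + (0.6667)·(-1.6667)) / 5 = 16.6667/5 = 3.3333
  s[X,Z] = ((-1.3333)·(-2.6667) + (3.6667)·(-0.6667) + (-1.3333)·(2.3333) + (1.6667)·(0.3333) + (-3.3333)·(0.3333) + (0.6667)·(0.3333)) / 5 = -2.3333/5 = -0.4667
  s[Y,Y] = ((-2.6667)·(-2.6667) + (1.3333)·(1.3333) + (1.3333)·(1.3333) + (3.3333)·(3.3333) + (-1.6667)·(-1.6667) + (-1.6667)·(-1.6667)) / 5 = 27.3333/5 = 5.4667
  s[Y,Z] = ((-2.6667)·(-2.6667) + (1.3333)·(-0.6667) + (1.3333)·(2.3333) + (3.3333)·(0.3333) + (-1.6667)·(0.3333) + (-1.6667)·(0.3333)) / 5 = 9.3333/5 = 1.8667
  s[Z,Z] = ((-2.6667)·(-2.6667) + (-0.6667)·(-0.6667) + (2.3333)·(2.3333) + (0.3333)·(0.3333) + (0.3333)·(0.3333) + (0.3333)·(0.3333)) / 5 = 13.3333/5 = 2.6667
  Sample standard deviations s_i = √(s[i,i]):
  s(X) = √(6.2667) = 2.5033
  s(Y) = √(5.4667) = 2.3381
  s(Z) = √(2.6667) = 1.633

Step 3 — r_{ij} = s_{ij} / (s_i · s_j):
  r[X,X] = 1 (diagonal).
  r[X,Y] = 3.3333 / (2.5033 · 2.3381) = 3.3333 / 5.853 = 0.5695
  r[X,Z] = -0.4667 / (2.5033 · 1.633) = -0.4667 / 4.0879 = -0.1142
  r[Y,Y] = 1 (diagonal).
  r[Y,Z] = 1.8667 / (2.3381 · 1.633) = 1.8667 / 3.8181 = 0.4889
  r[Z,Z] = 1 (diagonal).

R is symmetric with unit diagonal. Assembling:

R = [[1, 0.5695, -0.1142],
 [0.5695, 1, 0.4889],
 [-0.1142, 0.4889, 1]]


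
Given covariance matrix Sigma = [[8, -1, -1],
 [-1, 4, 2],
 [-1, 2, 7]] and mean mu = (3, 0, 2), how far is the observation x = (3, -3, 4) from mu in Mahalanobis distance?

Step 1 — centre the observation: (x - mu) = (0, -3, 2).

Step 2 — invert Sigma (cofactor / det for 3×3, or solve directly):
  Sigma^{-1} = [[0.1297, 0.027, 0.0108],
 [0.027, 0.2973, -0.0811],
 [0.0108, -0.0811, 0.1676]].

Step 3 — form the quadratic (x - mu)^T · Sigma^{-1} · (x - mu):
  Sigma^{-1} · (x - mu) = (-0.0595, -1.0541, 0.5784).
  (x - mu)^T · [Sigma^{-1} · (x - mu)] = (0)·(-0.0595) + (-3)·(-1.0541) + (2)·(0.5784) = 4.3189.

Step 4 — take square root: d = √(4.3189) ≈ 2.0782.

d(x, mu) = √(4.3189) ≈ 2.0782


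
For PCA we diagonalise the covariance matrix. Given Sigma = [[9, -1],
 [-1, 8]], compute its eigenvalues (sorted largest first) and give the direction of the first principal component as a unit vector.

Step 1 — characteristic polynomial of 2×2 Sigma:
  det(Sigma - λI) = λ² - trace · λ + det = 0.
  trace = 9 + 8 = 17, det = 9·8 - (-1)² = 71.
Step 2 — discriminant:
  Δ = trace² - 4·det = 289 - 284 = 5.
Step 3 — eigenvalues:
  λ = (trace ± √Δ)/2 = (17 ± 2.2361)/2,
  λ_1 = 9.618,  λ_2 = 7.382.

Step 4 — unit eigenvector for λ_1: solve (Sigma - λ_1 I)v = 0. First row:
  (9 - 9.618)·v_x + (-1)·v_y = 0, i.e. (-0.618)·v_x + (-1)·v_y = 0,
  so v ∝ (b, λ_1 - a) = (-1, 0.618); multiply by -1 so the first entry is positive: u = (1, -0.618).
  ||u|| = √((1)² + (-0.618)²) = √(1.382) ≈ 1.1756,
  v_1 = u/||u|| ≈ (0.8507, -0.5257) (||v_1|| = 1).

λ_1 = 9.618,  λ_2 = 7.382;  v_1 ≈ (0.8507, -0.5257)


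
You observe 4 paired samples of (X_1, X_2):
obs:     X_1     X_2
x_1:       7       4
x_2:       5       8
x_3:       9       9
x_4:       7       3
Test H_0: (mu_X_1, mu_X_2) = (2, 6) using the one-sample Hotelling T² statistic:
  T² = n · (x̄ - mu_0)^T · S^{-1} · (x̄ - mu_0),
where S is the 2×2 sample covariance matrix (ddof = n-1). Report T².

Step 1 — sample mean vector:
  mean(X_1) = (7 + 5 + 9 + 7) / 4 = 28/4 = 7
  mean(X_2) = (4 + 8 + 9 + 3) / 4 = 24/4 = 6
  x̄ = (7, 6),  deviation x̄ - mu_0 = (7, 6) - (2, 6) = (5, 0).

Step 2 — sample covariance matrix, S[i,j] = (1/(n-1)) · Σ_k (x_{k,i} - mean_i) · (x_{k,j} - mean_j), divisor n-1 = 3:
  S[X_1,X_1] = ((0)·(0) + (-2)·(-2) + (2)·(2) + (0)·(0)) / 3 = 8/3 = 2.6667
  S[X_1,X_2] = ((0)·(-2) + (-2)·(2) + (2)·(3) + (0)·(-3)) / 3 = 2/3 = 0.6667
  S[X_2,X_2] = ((-2)·(-2) + (2)·(2) + (3)·(3) + (-3)·(-3)) / 3 = 26/3 = 8.6667
  S = [[2.6667, 0.6667],
 [0.6667, 8.6667]].

Step 3 — invert S. det(S) = 2.6667·8.6667 - (0.6667)² = 22.6667.
  S^{-1} = (1/det) · [[d, -b], [-b, a]] = [[0.3824, -0.0294],
 [-0.0294, 0.1176]].

Step 4 — quadratic form (x̄ - mu_0)^T · S^{-1} · (x̄ - mu_0):
  S^{-1} · (x̄ - mu_0) = (1.9118, -0.1471),
  (x̄ - mu_0)^T · [...] = (5)·(1.9118) + (0)·(-0.1471) = 9.5588.

Step 5 — scale by n: T² = 4 · 9.5588 = 38.2353.

T² ≈ 38.2353


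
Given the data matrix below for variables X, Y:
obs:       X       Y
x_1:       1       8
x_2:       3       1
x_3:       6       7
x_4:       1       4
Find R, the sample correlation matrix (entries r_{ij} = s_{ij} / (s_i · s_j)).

Step 1 — column means:
  mean(X) = (1 + 3 + 6 + 1) / 4 = 11/4 = 2.75
  mean(Y) = (8 + 1 + 7 + 4) / 4 = 20/4 = 5

Step 2 — sample variances and covariances s[i,j] = (1/(n-1)) · Σ_k (x_{k,i} - mean_i) · (x_{k,j} - mean_j), with n-1 = 3:
  s[X,X] = ((-1.75)·(-1.75) + (0.25)·(0.25) + (3.25)·(3.25) + (-1.75)·(-1.75)) / 3 = 16.75/3 = 5.5833
  s[X,Y] = ((-1.75)·(3) + (0.25)·(-4) + (3.25)·(2) + (-1.75)·(-1)) / 3 = 2/3 = 0.6667
  s[Y,Y] = ((3)·(3) + (-4)·(-4) + (2)·(2) + (-1)·(-1)) / 3 = 30/3 = 10
  Sample standard deviations s_i = √(s[i,i]):
  s(X) = √(5.5833) = 2.3629
  s(Y) = √(10) = 3.1623

Step 3 — r_{ij} = s_{ij} / (s_i · s_j):
  r[X,X] = 1 (diagonal).
  r[X,Y] = 0.6667 / (2.3629 · 3.1623) = 0.6667 / 7.4722 = 0.0892
  r[Y,Y] = 1 (diagonal).

R is symmetric with unit diagonal. Assembling:

R = [[1, 0.0892],
 [0.0892, 1]]


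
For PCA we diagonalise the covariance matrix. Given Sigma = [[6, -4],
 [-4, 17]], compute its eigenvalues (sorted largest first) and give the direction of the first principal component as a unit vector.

Step 1 — characteristic polynomial of 2×2 Sigma:
  det(Sigma - λI) = λ² - trace · λ + det = 0.
  trace = 6 + 17 = 23, det = 6·17 - (-4)² = 86.
Step 2 — discriminant:
  Δ = trace² - 4·det = 529 - 344 = 185.
Step 3 — eigenvalues:
  λ = (trace ± √Δ)/2 = (23 ± 13.6015)/2,
  λ_1 = 18.3007,  λ_2 = 4.6993.

Step 4 — unit eigenvector for λ_1: solve (Sigma - λ_1 I)v = 0. First row:
  (6 - 18.3007)·v_x + (-4)·v_y = 0, i.e. (-12.3007)·v_x + (-4)·v_y = 0,
  so v ∝ (b, λ_1 - a) = (-4, 12.3007); multiply by -1 so the first entry is positive: u = (4, -12.3007).
  ||u|| = √((4)² + (-12.3007)²) = √(167.3081) ≈ 12.9348,
  v_1 = u/||u|| ≈ (0.3092, -0.951) (||v_1|| = 1).

λ_1 = 18.3007,  λ_2 = 4.6993;  v_1 ≈ (0.3092, -0.951)


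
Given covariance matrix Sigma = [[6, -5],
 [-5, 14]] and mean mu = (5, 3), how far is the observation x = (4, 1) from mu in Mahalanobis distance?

Step 1 — centre the observation: (x - mu) = (-1, -2).

Step 2 — invert Sigma. det(Sigma) = 6·14 - (-5)² = 59.
  Sigma^{-1} = (1/det) · [[d, -b], [-b, a]] = [[0.2373, 0.0847],
 [0.0847, 0.1017]].

Step 3 — form the quadratic (x - mu)^T · Sigma^{-1} · (x - mu):
  Sigma^{-1} · (x - mu) = (-0.4068, -0.2881).
  (x - mu)^T · [Sigma^{-1} · (x - mu)] = (-1)·(-0.4068) + (-2)·(-0.2881) = 0.9831.

Step 4 — take square root: d = √(0.9831) ≈ 0.9915.

d(x, mu) = √(0.9831) ≈ 0.9915


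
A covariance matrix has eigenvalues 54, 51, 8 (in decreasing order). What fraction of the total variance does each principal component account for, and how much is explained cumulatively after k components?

Step 1 — total variance = trace(Sigma) = Σ λ_i = 54 + 51 + 8 = 113.

Step 2 — fraction explained by component i = λ_i / Σ λ:
  PC1: 54/113 = 0.4779
  PC2: 51/113 = 0.4513
  PC3: 8/113 = 0.0708

Step 3 — cumulative fraction after k components = (λ_1 + ... + λ_k) / Σ λ:
  k = 1: 54/113 = 0.4779
  k = 2: (54 + 51)/113 = 105/113 = 0.9292
  k = 3: (54 + 51 + 8)/113 = 113/113 = 1

Summary (fraction, with percent):

explained: PC1 0.4779 (47.79%), PC2 0.4513 (45.13%), PC3 0.0708 (7.08%);  cumulative: 0.4779, 0.9292, 1


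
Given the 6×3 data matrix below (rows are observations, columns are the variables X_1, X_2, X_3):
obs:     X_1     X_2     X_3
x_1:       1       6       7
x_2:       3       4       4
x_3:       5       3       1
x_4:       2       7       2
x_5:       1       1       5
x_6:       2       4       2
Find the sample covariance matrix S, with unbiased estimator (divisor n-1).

Step 1 — column means:
  mean(X_1) = (1 + 3 + 5 + 2 + 1 + 2) / 6 = 14/6 = 2.3333
  mean(X_2) = (6 + 4 + 3 + 7 + 1 + 4) / 6 = 25/6 = 4.1667
  mean(X_3) = (7 + 4 + 1 + 2 + 5 + 2) / 6 = 21/6 = 3.5

Step 2 — sample covariance S[i,j] = (1/(n-1)) · Σ_k (x_{k,i} - mean_i) · (x_{k,j} - mean_j), with n-1 = 5.
  S[X_1,X_1] = ((-1.3333)·(-1.3333) + (0.6667)·(0.6667) + (2.6667)·(2.6667) + (-0.3333)·(-0.3333) + (-1.3333)·(-1.3333) + (-0.3333)·(-0.3333)) / 5 = 11.3333/5 = 2.2667
  S[X_1,X_2] = ((-1.3333)·(1.8333) + (0.6667)·(-0.1667) + (2.6667)·(-1.1667) + (-0.3333)·(2.8333) + (-1.3333)·(-3.1667) + (-0.3333)·(-0.1667)) / 5 = -2.3333/5 = -0.4667
  S[X_1,X_3] = ((-1.3333)·(3.5) + (0.6667)·(0.5) + (2.6667)·(-2.5) + (-0.3333)·(-1.5) + (-1.3333)·(1.5) + (-0.3333)·(-1.5)) / 5 = -12/5 = -2.4
  S[X_2,X_2] = ((1.8333)·(1.8333) + (-0.1667)·(-0.1667) + (-1.1667)·(-1.1667) + (2.8333)·(2.8333) + (-3.1667)·(-3.1667) + (-0.1667)·(-0.1667)) / 5 = 22.8333/5 = 4.5667
  S[X_2,X_3] = ((1.8333)·(3.5) + (-0.1667)·(0.5) + (-1.1667)·(-2.5) + (2.8333)·(-1.5) + (-3.1667)·(1.5) + (-0.1667)·(-1.5)) / 5 = 0.5/5 = 0.1
  S[X_3,X_3] = ((3.5)·(3.5) + (0.5)·(0.5) + (-2.5)·(-2.5) + (-1.5)·(-1.5) + (1.5)·(1.5) + (-1.5)·(-1.5)) / 5 = 25.5/5 = 5.1

S is symmetric (S[j,i] = S[i,j]). Assembling:

S = [[2.2667, -0.4667, -2.4],
 [-0.4667, 4.5667, 0.1],
 [-2.4, 0.1, 5.1]]


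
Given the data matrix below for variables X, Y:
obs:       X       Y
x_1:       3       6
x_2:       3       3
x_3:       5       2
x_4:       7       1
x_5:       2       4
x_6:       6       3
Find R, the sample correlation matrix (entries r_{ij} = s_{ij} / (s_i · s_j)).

Step 1 — column means:
  mean(X) = (3 + 3 + 5 + 7 + 2 + 6) / 6 = 26/6 = 4.3333
  mean(Y) = (6 + 3 + 2 + 1 + 4 + 3) / 6 = 19/6 = 3.1667

Step 2 — sample variances and covariances s[i,j] = (1/(n-1)) · Σ_k (x_{k,i} - mean_i) · (x_{k,j} - mean_j), with n-1 = 5:
  s[X,X] = ((-1.3333)·(-1.3333) + (-1.3333)·(-1.3333) + (0.6667)·(0.6667) + (2.6667)·(2.6667) + (-2.3333)·(-2.3333) + (1.6667)·(1.6667)) / 5 = 19.3333/5 = 3.8667
  s[X,Y] = ((-1.3333)·(2.8333) + (-1.3333)·(-0.1667) + (0.6667)·(-1.1667) + (2.6667)·(-2.1667) + (-2.3333)·(0.8333) + (1.6667)·(-0.1667)) / 5 = -12.3333/5 = -2.4667
  s[Y,Y] = ((2.8333)·(2.8333) + (-0.1667)·(-0.1667) + (-1.1667)·(-1.1667) + (-2.1667)·(-2.1667) + (0.8333)·(0.8333) + (-0.1667)·(-0.1667)) / 5 = 14.8333/5 = 2.9667
  Sample standard deviations s_i = √(s[i,i]):
  s(X) = √(3.8667) = 1.9664
  s(Y) = √(2.9667) = 1.7224

Step 3 — r_{ij} = s_{ij} / (s_i · s_j):
  r[X,X] = 1 (diagonal).
  r[X,Y] = -2.4667 / (1.9664 · 1.7224) = -2.4667 / 3.3869 = -0.7283
  r[Y,Y] = 1 (diagonal).

R is symmetric with unit diagonal. Assembling:

R = [[1, -0.7283],
 [-0.7283, 1]]


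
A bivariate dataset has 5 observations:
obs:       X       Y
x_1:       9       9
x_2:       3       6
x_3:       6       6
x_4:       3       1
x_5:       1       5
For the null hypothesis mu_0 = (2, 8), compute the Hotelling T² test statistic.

Step 1 — sample mean vector:
  mean(X) = (9 + 3 + 6 + 3 + 1) / 5 = 22/5 = 4.4
  mean(Y) = (9 + 6 + 6 + 1 + 5) / 5 = 27/5 = 5.4
  x̄ = (4.4, 5.4),  deviation x̄ - mu_0 = (4.4, 5.4) - (2, 8) = (2.4, -2.6).

Step 2 — sample covariance matrix, S[i,j] = (1/(n-1)) · Σ_k (x_{k,i} - mean_i) · (x_{k,j} - mean_j), divisor n-1 = 4:
  S[X,X] = ((4.6)·(4.6) + (-1.4)·(-1.4) + (1.6)·(1.6) + (-1.4)·(-1.4) + (-3.4)·(-3.4)) / 4 = 39.2/4 = 9.8
  S[X,Y] = ((4.6)·(3.6) + (-1.4)·(0.6) + (1.6)·(0.6) + (-1.4)·(-4.4) + (-3.4)·(-0.4)) / 4 = 24.2/4 = 6.05
  S[Y,Y] = ((3.6)·(3.6) + (0.6)·(0.6) + (0.6)·(0.6) + (-4.4)·(-4.4) + (-0.4)·(-0.4)) / 4 = 33.2/4 = 8.3
  S = [[9.8, 6.05],
 [6.05, 8.3]].

Step 3 — invert S. det(S) = 9.8·8.3 - (6.05)² = 44.7375.
  S^{-1} = (1/det) · [[d, -b], [-b, a]] = [[0.1855, -0.1352],
 [-0.1352, 0.2191]].

Step 4 — quadratic form (x̄ - mu_0)^T · S^{-1} · (x̄ - mu_0):
  S^{-1} · (x̄ - mu_0) = (0.7969, -0.8941),
  (x̄ - mu_0)^T · [...] = (2.4)·(0.7969) + (-2.6)·(-0.8941) = 4.2372.

Step 5 — scale by n: T² = 5 · 4.2372 = 21.1858.

T² ≈ 21.1858


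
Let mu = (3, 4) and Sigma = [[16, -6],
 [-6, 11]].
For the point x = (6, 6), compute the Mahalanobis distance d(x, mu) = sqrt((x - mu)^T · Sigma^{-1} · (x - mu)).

Step 1 — centre the observation: (x - mu) = (3, 2).

Step 2 — invert Sigma. det(Sigma) = 16·11 - (-6)² = 140.
  Sigma^{-1} = (1/det) · [[d, -b], [-b, a]] = [[0.0786, 0.0429],
 [0.0429, 0.1143]].

Step 3 — form the quadratic (x - mu)^T · Sigma^{-1} · (x - mu):
  Sigma^{-1} · (x - mu) = (0.3214, 0.3571).
  (x - mu)^T · [Sigma^{-1} · (x - mu)] = (3)·(0.3214) + (2)·(0.3571) = 1.6786.

Step 4 — take square root: d = √(1.6786) ≈ 1.2956.

d(x, mu) = √(1.6786) ≈ 1.2956


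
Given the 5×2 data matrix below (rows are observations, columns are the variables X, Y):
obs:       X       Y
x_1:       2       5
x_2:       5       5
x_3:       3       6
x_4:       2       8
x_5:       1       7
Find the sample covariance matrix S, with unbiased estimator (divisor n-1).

Step 1 — column means:
  mean(X) = (2 + 5 + 3 + 2 + 1) / 5 = 13/5 = 2.6
  mean(Y) = (5 + 5 + 6 + 8 + 7) / 5 = 31/5 = 6.2

Step 2 — sample covariance S[i,j] = (1/(n-1)) · Σ_k (x_{k,i} - mean_i) · (x_{k,j} - mean_j), with n-1 = 4.
  S[X,X] = ((-0.6)·(-0.6) + (2.4)·(2.4) + (0.4)·(0.4) + (-0.6)·(-0.6) + (-1.6)·(-1.6)) / 4 = 9.2/4 = 2.3
  S[X,Y] = ((-0.6)·(-1.2) + (2.4)·(-1.2) + (0.4)·(-0.2) + (-0.6)·(1.8) + (-1.6)·(0.8)) / 4 = -4.6/4 = -1.15
  S[Y,Y] = ((-1.2)·(-1.2) + (-1.2)·(-1.2) + (-0.2)·(-0.2) + (1.8)·(1.8) + (0.8)·(0.8)) / 4 = 6.8/4 = 1.7

S is symmetric (S[j,i] = S[i,j]). Assembling:

S = [[2.3, -1.15],
 [-1.15, 1.7]]


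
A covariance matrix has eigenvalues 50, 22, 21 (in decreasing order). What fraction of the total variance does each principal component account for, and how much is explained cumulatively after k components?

Step 1 — total variance = trace(Sigma) = Σ λ_i = 50 + 22 + 21 = 93.

Step 2 — fraction explained by component i = λ_i / Σ λ:
  PC1: 50/93 = 0.5376
  PC2: 22/93 = 0.2366
  PC3: 21/93 = 0.2258

Step 3 — cumulative fraction after k components = (λ_1 + ... + λ_k) / Σ λ:
  k = 1: 50/93 = 0.5376
  k = 2: (50 + 22)/93 = 72/93 = 0.7742
  k = 3: (50 + 22 + 21)/93 = 93/93 = 1

Summary (fraction, with percent):

explained: PC1 0.5376 (53.76%), PC2 0.2366 (23.66%), PC3 0.2258 (22.58%);  cumulative: 0.5376, 0.7742, 1


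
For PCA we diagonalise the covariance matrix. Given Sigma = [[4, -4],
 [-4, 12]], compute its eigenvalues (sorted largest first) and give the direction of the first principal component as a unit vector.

Step 1 — characteristic polynomial of 2×2 Sigma:
  det(Sigma - λI) = λ² - trace · λ + det = 0.
  trace = 4 + 12 = 16, det = 4·12 - (-4)² = 32.
Step 2 — discriminant:
  Δ = trace² - 4·det = 256 - 128 = 128.
Step 3 — eigenvalues:
  λ = (trace ± √Δ)/2 = (16 ± 11.3137)/2,
  λ_1 = 13.6569,  λ_2 = 2.3431.

Step 4 — unit eigenvector for λ_1: solve (Sigma - λ_1 I)v = 0. First row:
  (4 - 13.6569)·v_x + (-4)·v_y = 0, i.e. (-9.6569)·v_x + (-4)·v_y = 0,
  so v ∝ (b, λ_1 - a) = (-4, 9.6569); multiply by -1 so the first entry is positive: u = (4, -9.6569).
  ||u|| = √((4)² + (-9.6569)²) = √(109.2548) ≈ 10.4525,
  v_1 = u/||u|| ≈ (0.3827, -0.9239) (||v_1|| = 1).

λ_1 = 13.6569,  λ_2 = 2.3431;  v_1 ≈ (0.3827, -0.9239)


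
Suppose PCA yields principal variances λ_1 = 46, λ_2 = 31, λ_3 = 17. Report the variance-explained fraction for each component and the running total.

Step 1 — total variance = trace(Sigma) = Σ λ_i = 46 + 31 + 17 = 94.

Step 2 — fraction explained by component i = λ_i / Σ λ:
  PC1: 46/94 = 0.4894
  PC2: 31/94 = 0.3298
  PC3: 17/94 = 0.1809

Step 3 — cumulative fraction after k components = (λ_1 + ... + λ_k) / Σ λ:
  k = 1: 46/94 = 0.4894
  k = 2: (46 + 31)/94 = 77/94 = 0.8191
  k = 3: (46 + 31 + 17)/94 = 94/94 = 1

Summary (fraction, with percent):

explained: PC1 0.4894 (48.94%), PC2 0.3298 (32.98%), PC3 0.1809 (18.09%);  cumulative: 0.4894, 0.8191, 1


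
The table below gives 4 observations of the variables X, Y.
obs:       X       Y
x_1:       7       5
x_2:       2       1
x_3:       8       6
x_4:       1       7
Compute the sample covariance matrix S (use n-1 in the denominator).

Step 1 — column means:
  mean(X) = (7 + 2 + 8 + 1) / 4 = 18/4 = 4.5
  mean(Y) = (5 + 1 + 6 + 7) / 4 = 19/4 = 4.75

Step 2 — sample covariance S[i,j] = (1/(n-1)) · Σ_k (x_{k,i} - mean_i) · (x_{k,j} - mean_j), with n-1 = 3.
  S[X,X] = ((2.5)·(2.5) + (-2.5)·(-2.5) + (3.5)·(3.5) + (-3.5)·(-3.5)) / 3 = 37/3 = 12.3333
  S[X,Y] = ((2.5)·(0.25) + (-2.5)·(-3.75) + (3.5)·(1.25) + (-3.5)·(2.25)) / 3 = 6.5/3 = 2.1667
  S[Y,Y] = ((0.25)·(0.25) + (-3.75)·(-3.75) + (1.25)·(1.25) + (2.25)·(2.25)) / 3 = 20.75/3 = 6.9167

S is symmetric (S[j,i] = S[i,j]). Assembling:

S = [[12.3333, 2.1667],
 [2.1667, 6.9167]]


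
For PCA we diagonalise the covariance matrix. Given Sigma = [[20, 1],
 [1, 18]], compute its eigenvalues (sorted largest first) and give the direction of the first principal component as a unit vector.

Step 1 — characteristic polynomial of 2×2 Sigma:
  det(Sigma - λI) = λ² - trace · λ + det = 0.
  trace = 20 + 18 = 38, det = 20·18 - (1)² = 359.
Step 2 — discriminant:
  Δ = trace² - 4·det = 1444 - 1436 = 8.
Step 3 — eigenvalues:
  λ = (trace ± √Δ)/2 = (38 ± 2.8284)/2,
  λ_1 = 20.4142,  λ_2 = 17.5858.

Step 4 — unit eigenvector for λ_1: solve (Sigma - λ_1 I)v = 0. First row:
  (20 - 20.4142)·v_x + (1)·v_y = 0, i.e. (-0.4142)·v_x + (1)·v_y = 0,
  so v ∝ (b, λ_1 - a) = (1, 0.4142) = u.
  ||u|| = √((1)² + (0.4142)²) = √(1.1716) ≈ 1.0824,
  v_1 = u/||u|| ≈ (0.9239, 0.3827) (||v_1|| = 1).

λ_1 = 20.4142,  λ_2 = 17.5858;  v_1 ≈ (0.9239, 0.3827)


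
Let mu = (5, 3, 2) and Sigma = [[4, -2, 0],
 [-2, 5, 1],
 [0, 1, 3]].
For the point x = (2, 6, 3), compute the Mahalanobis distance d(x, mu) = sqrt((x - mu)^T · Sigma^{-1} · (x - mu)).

Step 1 — centre the observation: (x - mu) = (-3, 3, 1).

Step 2 — invert Sigma (cofactor / det for 3×3, or solve directly):
  Sigma^{-1} = [[0.3182, 0.1364, -0.0455],
 [0.1364, 0.2727, -0.0909],
 [-0.0455, -0.0909, 0.3636]].

Step 3 — form the quadratic (x - mu)^T · Sigma^{-1} · (x - mu):
  Sigma^{-1} · (x - mu) = (-0.5909, 0.3182, 0.2273).
  (x - mu)^T · [Sigma^{-1} · (x - mu)] = (-3)·(-0.5909) + (3)·(0.3182) + (1)·(0.2273) = 2.9545.

Step 4 — take square root: d = √(2.9545) ≈ 1.7189.

d(x, mu) = √(2.9545) ≈ 1.7189


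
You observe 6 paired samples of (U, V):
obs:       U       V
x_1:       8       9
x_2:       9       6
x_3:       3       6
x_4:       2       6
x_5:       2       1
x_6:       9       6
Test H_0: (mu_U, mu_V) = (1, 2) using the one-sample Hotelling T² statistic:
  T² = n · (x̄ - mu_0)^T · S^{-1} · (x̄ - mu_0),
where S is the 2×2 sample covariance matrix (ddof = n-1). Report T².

Step 1 — sample mean vector:
  mean(U) = (8 + 9 + 3 + 2 + 2 + 9) / 6 = 33/6 = 5.5
  mean(V) = (9 + 6 + 6 + 6 + 1 + 6) / 6 = 34/6 = 5.6667
  x̄ = (5.5, 5.6667),  deviation x̄ - mu_0 = (5.5, 5.6667) - (1, 2) = (4.5, 3.6667).

Step 2 — sample covariance matrix, S[i,j] = (1/(n-1)) · Σ_k (x_{k,i} - mean_i) · (x_{k,j} - mean_j), divisor n-1 = 5:
  S[U,U] = ((2.5)·(2.5) + (3.5)·(3.5) + (-2.5)·(-2.5) + (-3.5)·(-3.5) + (-3.5)·(-3.5) + (3.5)·(3.5)) / 5 = 61.5/5 = 12.3
  S[U,V] = ((2.5)·(3.3333) + (3.5)·(0.3333) + (-2.5)·(0.3333) + (-3.5)·(0.3333) + (-3.5)·(-4.6667) + (3.5)·(0.3333)) / 5 = 25/5 = 5
  S[V,V] = ((3.3333)·(3.3333) + (0.3333)·(0.3333) + (0.3333)·(0.3333) + (0.3333)·(0.3333) + (-4.6667)·(-4.6667) + (0.3333)·(0.3333)) / 5 = 33.3333/5 = 6.6667
  S = [[12.3, 5],
 [5, 6.6667]].

Step 3 — invert S. det(S) = 12.3·6.6667 - (5)² = 57.
  S^{-1} = (1/det) · [[d, -b], [-b, a]] = [[0.117, -0.0877],
 [-0.0877, 0.2158]].

Step 4 — quadratic form (x̄ - mu_0)^T · S^{-1} · (x̄ - mu_0):
  S^{-1} · (x̄ - mu_0) = (0.2047, 0.3965),
  (x̄ - mu_0)^T · [...] = (4.5)·(0.2047) + (3.6667)·(0.3965) = 2.3749.

Step 5 — scale by n: T² = 6 · 2.3749 = 14.2491.

T² ≈ 14.2491


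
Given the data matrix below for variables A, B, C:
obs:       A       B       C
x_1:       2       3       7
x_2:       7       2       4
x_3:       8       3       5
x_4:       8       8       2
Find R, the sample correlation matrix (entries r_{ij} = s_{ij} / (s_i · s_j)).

Step 1 — column means:
  mean(A) = (2 + 7 + 8 + 8) / 4 = 25/4 = 6.25
  mean(B) = (3 + 2 + 3 + 8) / 4 = 16/4 = 4
  mean(C) = (7 + 4 + 5 + 2) / 4 = 18/4 = 4.5

Step 2 — sample variances and covariances s[i,j] = (1/(n-1)) · Σ_k (x_{k,i} - mean_i) · (x_{k,j} - mean_j), with n-1 = 3:
  s[A,A] = ((-4.25)·(-4.25) + (0.75)·(0.75) + (1.75)·(1.75) + (1.75)·(1.75)) / 3 = 24.75/3 = 8.25
  s[A,B] = ((-4.25)·(-1) + (0.75)·(-2) + (1.75)·(-1) + (1.75)·(4)) / 3 = 8/3 = 2.6667
  s[A,C] = ((-4.25)·(2.5) + (0.75)·(-0.5) + (1.75)·(0.5) + (1.75)·(-2.5)) / 3 = -14.5/3 = -4.8333
  s[B,B] = ((-1)·(-1) + (-2)·(-2) + (-1)·(-1) + (4)·(4)) / 3 = 22/3 = 7.3333
  s[B,C] = ((-1)·(2.5) + (-2)·(-0.5) + (-1)·(0.5) + (4)·(-2.5)) / 3 = -12/3 = -4
  s[C,C] = ((2.5)·(2.5) + (-0.5)·(-0.5) + (0.5)·(0.5) + (-2.5)·(-2.5)) / 3 = 13/3 = 4.3333
  Sample standard deviations s_i = √(s[i,i]):
  s(A) = √(8.25) = 2.8723
  s(B) = √(7.3333) = 2.708
  s(C) = √(4.3333) = 2.0817

Step 3 — r_{ij} = s_{ij} / (s_i · s_j):
  r[A,A] = 1 (diagonal).
  r[A,B] = 2.6667 / (2.8723 · 2.708) = 2.6667 / 7.7782 = 0.3428
  r[A,C] = -4.8333 / (2.8723 · 2.0817) = -4.8333 / 5.9791 = -0.8084
  r[B,B] = 1 (diagonal).
  r[B,C] = -4 / (2.708 · 2.0817) = -4 / 5.6372 = -0.7096
  r[C,C] = 1 (diagonal).

R is symmetric with unit diagonal. Assembling:

R = [[1, 0.3428, -0.8084],
 [0.3428, 1, -0.7096],
 [-0.8084, -0.7096, 1]]


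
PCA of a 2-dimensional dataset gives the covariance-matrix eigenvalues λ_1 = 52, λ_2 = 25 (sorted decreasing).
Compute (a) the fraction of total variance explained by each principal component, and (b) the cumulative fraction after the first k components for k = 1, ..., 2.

Step 1 — total variance = trace(Sigma) = Σ λ_i = 52 + 25 = 77.

Step 2 — fraction explained by component i = λ_i / Σ λ:
  PC1: 52/77 = 0.6753
  PC2: 25/77 = 0.3247

Step 3 — cumulative fraction after k components = (λ_1 + ... + λ_k) / Σ λ:
  k = 1: 52/77 = 0.6753
  k = 2: (52 + 25)/77 = 77/77 = 1

Summary (fraction, with percent):

explained: PC1 0.6753 (67.53%), PC2 0.3247 (32.47%);  cumulative: 0.6753, 1


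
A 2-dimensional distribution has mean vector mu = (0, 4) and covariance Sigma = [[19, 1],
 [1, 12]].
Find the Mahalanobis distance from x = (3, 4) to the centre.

Step 1 — centre the observation: (x - mu) = (3, 0).

Step 2 — invert Sigma. det(Sigma) = 19·12 - (1)² = 227.
  Sigma^{-1} = (1/det) · [[d, -b], [-b, a]] = [[0.0529, -0.0044],
 [-0.0044, 0.0837]].

Step 3 — form the quadratic (x - mu)^T · Sigma^{-1} · (x - mu):
  Sigma^{-1} · (x - mu) = (0.1586, -0.0132).
  (x - mu)^T · [Sigma^{-1} · (x - mu)] = (3)·(0.1586) + (0)·(-0.0132) = 0.4758.

Step 4 — take square root: d = √(0.4758) ≈ 0.6898.

d(x, mu) = √(0.4758) ≈ 0.6898


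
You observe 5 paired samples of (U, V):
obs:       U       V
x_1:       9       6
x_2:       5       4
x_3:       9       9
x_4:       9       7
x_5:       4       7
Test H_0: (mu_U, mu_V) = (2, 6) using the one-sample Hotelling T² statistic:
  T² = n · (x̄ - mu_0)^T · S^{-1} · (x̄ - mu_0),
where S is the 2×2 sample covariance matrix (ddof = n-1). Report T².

Step 1 — sample mean vector:
  mean(U) = (9 + 5 + 9 + 9 + 4) / 5 = 36/5 = 7.2
  mean(V) = (6 + 4 + 9 + 7 + 7) / 5 = 33/5 = 6.6
  x̄ = (7.2, 6.6),  deviation x̄ - mu_0 = (7.2, 6.6) - (2, 6) = (5.2, 0.6).

Step 2 — sample covariance matrix, S[i,j] = (1/(n-1)) · Σ_k (x_{k,i} - mean_i) · (x_{k,j} - mean_j), divisor n-1 = 4:
  S[U,U] = ((1.8)·(1.8) + (-2.2)·(-2.2) + (1.8)·(1.8) + (1.8)·(1.8) + (-3.2)·(-3.2)) / 4 = 24.8/4 = 6.2
  S[U,V] = ((1.8)·(-0.6) + (-2.2)·(-2.6) + (1.8)·(2.4) + (1.8)·(0.4) + (-3.2)·(0.4)) / 4 = 8.4/4 = 2.1
  S[V,V] = ((-0.6)·(-0.6) + (-2.6)·(-2.6) + (2.4)·(2.4) + (0.4)·(0.4) + (0.4)·(0.4)) / 4 = 13.2/4 = 3.3
  S = [[6.2, 2.1],
 [2.1, 3.3]].

Step 3 — invert S. det(S) = 6.2·3.3 - (2.1)² = 16.05.
  S^{-1} = (1/det) · [[d, -b], [-b, a]] = [[0.2056, -0.1308],
 [-0.1308, 0.3863]].

Step 4 — quadratic form (x̄ - mu_0)^T · S^{-1} · (x̄ - mu_0):
  S^{-1} · (x̄ - mu_0) = (0.9907, -0.4486),
  (x̄ - mu_0)^T · [...] = (5.2)·(0.9907) + (0.6)·(-0.4486) = 4.8822.

Step 5 — scale by n: T² = 5 · 4.8822 = 24.4112.

T² ≈ 24.4112


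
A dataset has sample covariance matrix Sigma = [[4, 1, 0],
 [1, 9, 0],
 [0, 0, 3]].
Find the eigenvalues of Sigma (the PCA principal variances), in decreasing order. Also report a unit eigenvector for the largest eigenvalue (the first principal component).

Step 1 — characteristic polynomial p(λ) = det(λI - Sigma) = λ³ - tr·λ² + c_1·λ - det, where tr = trace, c_1 = sum of the principal 2×2 minors, det = det(Sigma):
  tr = 4 + 9 + 3 = 16,
  c_1 = (4·9 - (1)²) + (4·3 - (0)²) + (9·3 - (0)²) = 35 + 12 + 27 = 74,
  det = 4·(9·3 - (0)²) - (1)·((1)·3 - (0)·(0)) + (0)·((1)·(0) - 9·(0)) = 4·(27) - (1)·(3) + (0)·(0) = 105.
  So p(λ) = λ³ - 16λ² + 74λ - 105.
Step 2 — look for an integer root (rational root theorem: any rational root is an integer divisor of 105). Testing λ = 3:
  p(3) = 27 - 144 + 222 - 105 = 0  ✓
  Dividing out (λ - 3): p(λ) = (λ - 3)(λ² - 13λ + 35).
Step 3 — remaining eigenvalues from the quadratic λ² - 13λ + 35 = 0:
  Δ = 13² - 4·35 = 169 - 140 = 29,  λ = (13 ± √29)/2 = (13 ± 5.3852)/2 ≈ 9.1926 or 3.8074.
  Sorted: λ_1 = 9.1926,  λ_2 = 3.8074,  λ_3 = 3  (check: sum = 16 = tr ✓).

Step 4 — unit eigenvector for λ_1 ≈ 9.1926: v spans the null space of (Sigma - λ_1 I), whose rows are
  r_1 = (-5.1926, 1, 0),  r_2 = (1, -0.1926, 0),  r_3 = (0, 0, -6.1926).
  v is orthogonal to every row, so take v ∝ r_1 × r_3 = ((1)·(-6.1926) - (0)·(0), (0)·(0) - (-5.1926)·(-6.1926), (-5.1926)·(0) - (1)·(0)) ≈ (-6.1926, -32.1555, 0).
  Rescale (multiply by -1 so the first nonzero entry is positive): u = (6.1926, 32.1555, 0).
  ||u|| = √((6.1926)² + (32.1555)² + (0)²) = √(1072.3239) ≈ 32.7464,  v_1 = u/||u|| ≈ (0.1891, 0.982, 0) (||v_1|| = 1).

λ_1 = 9.1926,  λ_2 = 3.8074,  λ_3 = 3;  v_1 ≈ (0.1891, 0.982, 0)


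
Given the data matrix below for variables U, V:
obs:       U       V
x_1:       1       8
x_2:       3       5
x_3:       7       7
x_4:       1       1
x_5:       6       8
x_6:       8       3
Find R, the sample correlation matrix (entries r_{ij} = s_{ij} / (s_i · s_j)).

Step 1 — column means:
  mean(U) = (1 + 3 + 7 + 1 + 6 + 8) / 6 = 26/6 = 4.3333
  mean(V) = (8 + 5 + 7 + 1 + 8 + 3) / 6 = 32/6 = 5.3333

Step 2 — sample variances and covariances s[i,j] = (1/(n-1)) · Σ_k (x_{k,i} - mean_i) · (x_{k,j} - mean_j), with n-1 = 5:
  s[U,U] = ((-3.3333)·(-3.3333) + (-1.3333)·(-1.3333) + (2.6667)·(2.6667) + (-3.3333)·(-3.3333) + (1.6667)·(1.6667) + (3.6667)·(3.6667)) / 5 = 47.3333/5 = 9.4667
  s[U,V] = ((-3.3333)·(2.6667) + (-1.3333)·(-0.3333) + (2.6667)·(1.6667) + (-3.3333)·(-4.3333) + (1.6667)·(2.6667) + (3.6667)·(-2.3333)) / 5 = 6.3333/5 = 1.2667
  s[V,V] = ((2.6667)·(2.6667) + (-0.3333)·(-0.3333) + (1.6667)·(1.6667) + (-4.3333)·(-4.3333) + (2.6667)·(2.6667) + (-2.3333)·(-2.3333)) / 5 = 41.3333/5 = 8.2667
  Sample standard deviations s_i = √(s[i,i]):
  s(U) = √(9.4667) = 3.0768
  s(V) = √(8.2667) = 2.8752

Step 3 — r_{ij} = s_{ij} / (s_i · s_j):
  r[U,U] = 1 (diagonal).
  r[U,V] = 1.2667 / (3.0768 · 2.8752) = 1.2667 / 8.8463 = 0.1432
  r[V,V] = 1 (diagonal).

R is symmetric with unit diagonal. Assembling:

R = [[1, 0.1432],
 [0.1432, 1]]


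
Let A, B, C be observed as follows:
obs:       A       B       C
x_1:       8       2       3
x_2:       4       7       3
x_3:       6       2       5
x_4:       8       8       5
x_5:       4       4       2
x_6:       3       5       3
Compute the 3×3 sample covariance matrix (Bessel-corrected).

Step 1 — column means:
  mean(A) = (8 + 4 + 6 + 8 + 4 + 3) / 6 = 33/6 = 5.5
  mean(B) = (2 + 7 + 2 + 8 + 4 + 5) / 6 = 28/6 = 4.6667
  mean(C) = (3 + 3 + 5 + 5 + 2 + 3) / 6 = 21/6 = 3.5

Step 2 — sample covariance S[i,j] = (1/(n-1)) · Σ_k (x_{k,i} - mean_i) · (x_{k,j} - mean_j), with n-1 = 5.
  S[A,A] = ((2.5)·(2.5) + (-1.5)·(-1.5) + (0.5)·(0.5) + (2.5)·(2.5) + (-1.5)·(-1.5) + (-2.5)·(-2.5)) / 5 = 23.5/5 = 4.7
  S[A,B] = ((2.5)·(-2.6667) + (-1.5)·(2.3333) + (0.5)·(-2.6667) + (2.5)·(3.3333) + (-1.5)·(-0.6667) + (-2.5)·(0.3333)) / 5 = -3/5 = -0.6
  S[A,C] = ((2.5)·(-0.5) + (-1.5)·(-0.5) + (0.5)·(1.5) + (2.5)·(1.5) + (-1.5)·(-1.5) + (-2.5)·(-0.5)) / 5 = 7.5/5 = 1.5
  S[B,B] = ((-2.6667)·(-2.6667) + (2.3333)·(2.3333) + (-2.6667)·(-2.6667) + (3.3333)·(3.3333) + (-0.6667)·(-0.6667) + (0.3333)·(0.3333)) / 5 = 31.3333/5 = 6.2667
  S[B,C] = ((-2.6667)·(-0.5) + (2.3333)·(-0.5) + (-2.6667)·(1.5) + (3.3333)·(1.5) + (-0.6667)·(-1.5) + (0.3333)·(-0.5)) / 5 = 2/5 = 0.4
  S[C,C] = ((-0.5)·(-0.5) + (-0.5)·(-0.5) + (1.5)·(1.5) + (1.5)·(1.5) + (-1.5)·(-1.5) + (-0.5)·(-0.5)) / 5 = 7.5/5 = 1.5

S is symmetric (S[j,i] = S[i,j]). Assembling:

S = [[4.7, -0.6, 1.5],
 [-0.6, 6.2667, 0.4],
 [1.5, 0.4, 1.5]]


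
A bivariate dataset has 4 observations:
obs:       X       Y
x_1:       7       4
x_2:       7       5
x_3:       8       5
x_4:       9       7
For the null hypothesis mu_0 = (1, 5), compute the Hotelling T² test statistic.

Step 1 — sample mean vector:
  mean(X) = (7 + 7 + 8 + 9) / 4 = 31/4 = 7.75
  mean(Y) = (4 + 5 + 5 + 7) / 4 = 21/4 = 5.25
  x̄ = (7.75, 5.25),  deviation x̄ - mu_0 = (7.75, 5.25) - (1, 5) = (6.75, 0.25).

Step 2 — sample covariance matrix, S[i,j] = (1/(n-1)) · Σ_k (x_{k,i} - mean_i) · (x_{k,j} - mean_j), divisor n-1 = 3:
  S[X,X] = ((-0.75)·(-0.75) + (-0.75)·(-0.75) + (0.25)·(0.25) + (1.25)·(1.25)) / 3 = 2.75/3 = 0.9167
  S[X,Y] = ((-0.75)·(-1.25) + (-0.75)·(-0.25) + (0.25)·(-0.25) + (1.25)·(1.75)) / 3 = 3.25/3 = 1.0833
  S[Y,Y] = ((-1.25)·(-1.25) + (-0.25)·(-0.25) + (-0.25)·(-0.25) + (1.75)·(1.75)) / 3 = 4.75/3 = 1.5833
  S = [[0.9167, 1.0833],
 [1.0833, 1.5833]].

Step 3 — invert S. det(S) = 0.9167·1.5833 - (1.0833)² = 0.2778.
  S^{-1} = (1/det) · [[d, -b], [-b, a]] = [[5.7, -3.9],
 [-3.9, 3.3]].

Step 4 — quadratic form (x̄ - mu_0)^T · S^{-1} · (x̄ - mu_0):
  S^{-1} · (x̄ - mu_0) = (37.5, -25.5),
  (x̄ - mu_0)^T · [...] = (6.75)·(37.5) + (0.25)·(-25.5) = 246.75.

Step 5 — scale by n: T² = 4 · 246.75 = 987.

T² ≈ 987


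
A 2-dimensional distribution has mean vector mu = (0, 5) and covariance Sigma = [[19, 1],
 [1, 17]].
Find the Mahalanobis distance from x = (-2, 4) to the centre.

Step 1 — centre the observation: (x - mu) = (-2, -1).

Step 2 — invert Sigma. det(Sigma) = 19·17 - (1)² = 322.
  Sigma^{-1} = (1/det) · [[d, -b], [-b, a]] = [[0.0528, -0.0031],
 [-0.0031, 0.059]].

Step 3 — form the quadratic (x - mu)^T · Sigma^{-1} · (x - mu):
  Sigma^{-1} · (x - mu) = (-0.1025, -0.0528).
  (x - mu)^T · [Sigma^{-1} · (x - mu)] = (-2)·(-0.1025) + (-1)·(-0.0528) = 0.2578.

Step 4 — take square root: d = √(0.2578) ≈ 0.5077.

d(x, mu) = √(0.2578) ≈ 0.5077


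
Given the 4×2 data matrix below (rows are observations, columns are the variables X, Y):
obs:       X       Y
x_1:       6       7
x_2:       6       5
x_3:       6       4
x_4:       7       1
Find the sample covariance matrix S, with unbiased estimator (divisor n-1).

Step 1 — column means:
  mean(X) = (6 + 6 + 6 + 7) / 4 = 25/4 = 6.25
  mean(Y) = (7 + 5 + 4 + 1) / 4 = 17/4 = 4.25

Step 2 — sample covariance S[i,j] = (1/(n-1)) · Σ_k (x_{k,i} - mean_i) · (x_{k,j} - mean_j), with n-1 = 3.
  S[X,X] = ((-0.25)·(-0.25) + (-0.25)·(-0.25) + (-0.25)·(-0.25) + (0.75)·(0.75)) / 3 = 0.75/3 = 0.25
  S[X,Y] = ((-0.25)·(2.75) + (-0.25)·(0.75) + (-0.25)·(-0.25) + (0.75)·(-3.25)) / 3 = -3.25/3 = -1.0833
  S[Y,Y] = ((2.75)·(2.75) + (0.75)·(0.75) + (-0.25)·(-0.25) + (-3.25)·(-3.25)) / 3 = 18.75/3 = 6.25

S is symmetric (S[j,i] = S[i,j]). Assembling:

S = [[0.25, -1.0833],
 [-1.0833, 6.25]]
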